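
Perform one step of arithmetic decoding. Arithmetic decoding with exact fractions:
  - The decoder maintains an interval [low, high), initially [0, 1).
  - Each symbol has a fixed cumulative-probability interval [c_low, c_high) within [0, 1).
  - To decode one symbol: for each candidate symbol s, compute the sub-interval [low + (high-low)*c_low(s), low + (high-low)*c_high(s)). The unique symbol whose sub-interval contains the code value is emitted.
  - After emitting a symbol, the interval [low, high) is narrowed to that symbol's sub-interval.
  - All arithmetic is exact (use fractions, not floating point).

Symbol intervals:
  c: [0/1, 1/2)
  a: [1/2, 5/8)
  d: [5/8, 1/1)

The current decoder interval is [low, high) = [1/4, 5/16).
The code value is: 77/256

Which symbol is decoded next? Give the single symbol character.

Interval width = high − low = 5/16 − 1/4 = 1/16
Scaled code = (code − low) / width = (77/256 − 1/4) / 1/16 = 13/16
  c: [0/1, 1/2) 
  a: [1/2, 5/8) 
  d: [5/8, 1/1) ← scaled code falls here ✓

Answer: d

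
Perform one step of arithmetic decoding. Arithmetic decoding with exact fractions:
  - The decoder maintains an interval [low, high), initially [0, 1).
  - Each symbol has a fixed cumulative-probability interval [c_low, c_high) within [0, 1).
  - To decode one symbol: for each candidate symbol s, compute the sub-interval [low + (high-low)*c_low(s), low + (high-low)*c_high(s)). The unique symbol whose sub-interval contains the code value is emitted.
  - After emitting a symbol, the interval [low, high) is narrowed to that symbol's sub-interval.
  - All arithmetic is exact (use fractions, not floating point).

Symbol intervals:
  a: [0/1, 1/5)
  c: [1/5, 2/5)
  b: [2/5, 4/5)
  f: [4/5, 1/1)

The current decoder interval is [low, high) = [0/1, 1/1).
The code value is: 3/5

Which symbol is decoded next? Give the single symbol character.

Interval width = high − low = 1/1 − 0/1 = 1/1
Scaled code = (code − low) / width = (3/5 − 0/1) / 1/1 = 3/5
  a: [0/1, 1/5) 
  c: [1/5, 2/5) 
  b: [2/5, 4/5) ← scaled code falls here ✓
  f: [4/5, 1/1) 

Answer: b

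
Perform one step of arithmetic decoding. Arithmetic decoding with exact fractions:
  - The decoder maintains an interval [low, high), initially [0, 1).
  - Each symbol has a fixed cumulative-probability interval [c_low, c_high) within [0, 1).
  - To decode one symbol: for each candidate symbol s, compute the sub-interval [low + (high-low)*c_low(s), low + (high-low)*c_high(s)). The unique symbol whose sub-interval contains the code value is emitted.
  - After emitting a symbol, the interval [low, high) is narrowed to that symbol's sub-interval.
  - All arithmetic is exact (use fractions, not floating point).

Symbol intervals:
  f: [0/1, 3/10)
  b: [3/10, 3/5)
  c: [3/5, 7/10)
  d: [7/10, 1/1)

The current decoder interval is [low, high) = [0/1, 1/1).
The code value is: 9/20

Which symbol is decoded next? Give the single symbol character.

Answer: b

Derivation:
Interval width = high − low = 1/1 − 0/1 = 1/1
Scaled code = (code − low) / width = (9/20 − 0/1) / 1/1 = 9/20
  f: [0/1, 3/10) 
  b: [3/10, 3/5) ← scaled code falls here ✓
  c: [3/5, 7/10) 
  d: [7/10, 1/1) 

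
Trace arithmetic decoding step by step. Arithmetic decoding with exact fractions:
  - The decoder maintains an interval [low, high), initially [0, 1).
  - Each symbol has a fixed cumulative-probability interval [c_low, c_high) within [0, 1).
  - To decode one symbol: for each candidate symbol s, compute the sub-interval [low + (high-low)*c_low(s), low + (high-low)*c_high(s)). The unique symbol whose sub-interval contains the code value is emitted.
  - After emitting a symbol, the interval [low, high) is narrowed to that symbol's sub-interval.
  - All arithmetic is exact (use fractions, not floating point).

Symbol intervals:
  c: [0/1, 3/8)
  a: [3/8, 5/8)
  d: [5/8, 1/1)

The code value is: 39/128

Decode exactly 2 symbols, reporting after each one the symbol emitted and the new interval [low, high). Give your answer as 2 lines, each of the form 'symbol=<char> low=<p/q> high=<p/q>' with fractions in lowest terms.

Step 1: interval [0/1, 1/1), width = 1/1 - 0/1 = 1/1
  'c': [0/1 + 1/1*0/1, 0/1 + 1/1*3/8) = [0/1, 3/8) <- contains code 39/128
  'a': [0/1 + 1/1*3/8, 0/1 + 1/1*5/8) = [3/8, 5/8)
  'd': [0/1 + 1/1*5/8, 0/1 + 1/1*1/1) = [5/8, 1/1)
  emit 'c', narrow to [0/1, 3/8)
Step 2: interval [0/1, 3/8), width = 3/8 - 0/1 = 3/8
  'c': [0/1 + 3/8*0/1, 0/1 + 3/8*3/8) = [0/1, 9/64)
  'a': [0/1 + 3/8*3/8, 0/1 + 3/8*5/8) = [9/64, 15/64)
  'd': [0/1 + 3/8*5/8, 0/1 + 3/8*1/1) = [15/64, 3/8) <- contains code 39/128
  emit 'd', narrow to [15/64, 3/8)

Answer: symbol=c low=0/1 high=3/8
symbol=d low=15/64 high=3/8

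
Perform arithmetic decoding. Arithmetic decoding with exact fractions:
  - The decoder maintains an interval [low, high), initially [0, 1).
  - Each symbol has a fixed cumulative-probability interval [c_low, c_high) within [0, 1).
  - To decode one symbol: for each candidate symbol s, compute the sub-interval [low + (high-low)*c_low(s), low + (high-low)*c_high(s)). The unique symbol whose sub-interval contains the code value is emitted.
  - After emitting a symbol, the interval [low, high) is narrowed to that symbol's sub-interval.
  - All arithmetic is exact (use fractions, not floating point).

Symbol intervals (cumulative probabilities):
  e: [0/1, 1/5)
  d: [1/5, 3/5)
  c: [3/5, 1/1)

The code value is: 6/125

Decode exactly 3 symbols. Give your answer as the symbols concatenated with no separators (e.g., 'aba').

Answer: ede

Derivation:
Step 1: interval [0/1, 1/1), width = 1/1 - 0/1 = 1/1
  'e': [0/1 + 1/1*0/1, 0/1 + 1/1*1/5) = [0/1, 1/5) <- contains code 6/125
  'd': [0/1 + 1/1*1/5, 0/1 + 1/1*3/5) = [1/5, 3/5)
  'c': [0/1 + 1/1*3/5, 0/1 + 1/1*1/1) = [3/5, 1/1)
  emit 'e', narrow to [0/1, 1/5)
Step 2: interval [0/1, 1/5), width = 1/5 - 0/1 = 1/5
  'e': [0/1 + 1/5*0/1, 0/1 + 1/5*1/5) = [0/1, 1/25)
  'd': [0/1 + 1/5*1/5, 0/1 + 1/5*3/5) = [1/25, 3/25) <- contains code 6/125
  'c': [0/1 + 1/5*3/5, 0/1 + 1/5*1/1) = [3/25, 1/5)
  emit 'd', narrow to [1/25, 3/25)
Step 3: interval [1/25, 3/25), width = 3/25 - 1/25 = 2/25
  'e': [1/25 + 2/25*0/1, 1/25 + 2/25*1/5) = [1/25, 7/125) <- contains code 6/125
  'd': [1/25 + 2/25*1/5, 1/25 + 2/25*3/5) = [7/125, 11/125)
  'c': [1/25 + 2/25*3/5, 1/25 + 2/25*1/1) = [11/125, 3/25)
  emit 'e', narrow to [1/25, 7/125)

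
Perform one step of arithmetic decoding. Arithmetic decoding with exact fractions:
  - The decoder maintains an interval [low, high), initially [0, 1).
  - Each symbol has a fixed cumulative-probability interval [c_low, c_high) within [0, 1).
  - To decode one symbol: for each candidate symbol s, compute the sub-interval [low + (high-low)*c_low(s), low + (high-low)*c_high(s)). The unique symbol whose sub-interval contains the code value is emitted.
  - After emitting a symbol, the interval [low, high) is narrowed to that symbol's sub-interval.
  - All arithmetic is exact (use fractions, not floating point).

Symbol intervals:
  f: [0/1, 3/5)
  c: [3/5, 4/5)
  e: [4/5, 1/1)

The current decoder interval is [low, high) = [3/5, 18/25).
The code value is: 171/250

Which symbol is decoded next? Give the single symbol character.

Interval width = high − low = 18/25 − 3/5 = 3/25
Scaled code = (code − low) / width = (171/250 − 3/5) / 3/25 = 7/10
  f: [0/1, 3/5) 
  c: [3/5, 4/5) ← scaled code falls here ✓
  e: [4/5, 1/1) 

Answer: c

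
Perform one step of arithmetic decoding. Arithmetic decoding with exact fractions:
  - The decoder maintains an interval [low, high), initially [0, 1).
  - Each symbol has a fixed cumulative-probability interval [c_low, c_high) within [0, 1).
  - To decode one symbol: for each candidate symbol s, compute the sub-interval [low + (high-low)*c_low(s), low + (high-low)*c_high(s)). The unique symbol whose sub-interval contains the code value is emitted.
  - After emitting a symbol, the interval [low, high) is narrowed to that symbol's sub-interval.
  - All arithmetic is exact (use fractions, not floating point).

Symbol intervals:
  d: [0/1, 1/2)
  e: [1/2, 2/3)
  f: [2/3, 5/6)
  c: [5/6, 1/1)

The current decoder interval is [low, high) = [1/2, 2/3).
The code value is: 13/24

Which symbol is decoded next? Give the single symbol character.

Answer: d

Derivation:
Interval width = high − low = 2/3 − 1/2 = 1/6
Scaled code = (code − low) / width = (13/24 − 1/2) / 1/6 = 1/4
  d: [0/1, 1/2) ← scaled code falls here ✓
  e: [1/2, 2/3) 
  f: [2/3, 5/6) 
  c: [5/6, 1/1) 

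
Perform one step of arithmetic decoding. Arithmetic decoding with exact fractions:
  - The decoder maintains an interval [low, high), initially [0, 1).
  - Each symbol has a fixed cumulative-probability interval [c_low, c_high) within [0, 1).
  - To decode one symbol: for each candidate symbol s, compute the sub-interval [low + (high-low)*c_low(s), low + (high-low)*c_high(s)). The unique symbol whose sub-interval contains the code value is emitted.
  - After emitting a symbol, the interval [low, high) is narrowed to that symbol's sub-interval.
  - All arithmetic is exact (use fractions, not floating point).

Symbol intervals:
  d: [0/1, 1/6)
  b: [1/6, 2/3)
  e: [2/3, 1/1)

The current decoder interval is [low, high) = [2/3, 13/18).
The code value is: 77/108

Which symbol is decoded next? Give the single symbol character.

Interval width = high − low = 13/18 − 2/3 = 1/18
Scaled code = (code − low) / width = (77/108 − 2/3) / 1/18 = 5/6
  d: [0/1, 1/6) 
  b: [1/6, 2/3) 
  e: [2/3, 1/1) ← scaled code falls here ✓

Answer: e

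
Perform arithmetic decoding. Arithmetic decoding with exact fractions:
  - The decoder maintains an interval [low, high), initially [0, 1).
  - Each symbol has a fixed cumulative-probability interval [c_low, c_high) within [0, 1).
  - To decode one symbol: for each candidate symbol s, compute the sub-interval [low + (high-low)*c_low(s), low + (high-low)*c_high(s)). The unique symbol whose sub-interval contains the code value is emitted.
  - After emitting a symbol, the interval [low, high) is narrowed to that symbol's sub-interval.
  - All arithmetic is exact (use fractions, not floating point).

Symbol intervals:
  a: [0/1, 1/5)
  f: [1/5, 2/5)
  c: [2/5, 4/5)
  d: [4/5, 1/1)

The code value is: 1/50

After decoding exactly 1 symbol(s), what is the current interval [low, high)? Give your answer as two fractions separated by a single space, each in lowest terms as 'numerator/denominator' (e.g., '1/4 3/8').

Answer: 0/1 1/5

Derivation:
Step 1: interval [0/1, 1/1), width = 1/1 - 0/1 = 1/1
  'a': [0/1 + 1/1*0/1, 0/1 + 1/1*1/5) = [0/1, 1/5) <- contains code 1/50
  'f': [0/1 + 1/1*1/5, 0/1 + 1/1*2/5) = [1/5, 2/5)
  'c': [0/1 + 1/1*2/5, 0/1 + 1/1*4/5) = [2/5, 4/5)
  'd': [0/1 + 1/1*4/5, 0/1 + 1/1*1/1) = [4/5, 1/1)
  emit 'a', narrow to [0/1, 1/5)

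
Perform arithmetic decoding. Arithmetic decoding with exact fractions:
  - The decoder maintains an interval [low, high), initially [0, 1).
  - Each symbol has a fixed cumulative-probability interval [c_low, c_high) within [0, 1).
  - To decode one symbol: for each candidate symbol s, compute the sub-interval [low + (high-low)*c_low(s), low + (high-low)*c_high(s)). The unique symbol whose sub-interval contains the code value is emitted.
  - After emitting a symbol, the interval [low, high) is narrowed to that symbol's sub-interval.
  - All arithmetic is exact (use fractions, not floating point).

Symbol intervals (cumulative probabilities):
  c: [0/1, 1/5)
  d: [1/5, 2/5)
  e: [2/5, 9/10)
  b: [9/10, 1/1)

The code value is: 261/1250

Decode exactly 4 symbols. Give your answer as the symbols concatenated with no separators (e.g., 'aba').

Answer: dcdc

Derivation:
Step 1: interval [0/1, 1/1), width = 1/1 - 0/1 = 1/1
  'c': [0/1 + 1/1*0/1, 0/1 + 1/1*1/5) = [0/1, 1/5)
  'd': [0/1 + 1/1*1/5, 0/1 + 1/1*2/5) = [1/5, 2/5) <- contains code 261/1250
  'e': [0/1 + 1/1*2/5, 0/1 + 1/1*9/10) = [2/5, 9/10)
  'b': [0/1 + 1/1*9/10, 0/1 + 1/1*1/1) = [9/10, 1/1)
  emit 'd', narrow to [1/5, 2/5)
Step 2: interval [1/5, 2/5), width = 2/5 - 1/5 = 1/5
  'c': [1/5 + 1/5*0/1, 1/5 + 1/5*1/5) = [1/5, 6/25) <- contains code 261/1250
  'd': [1/5 + 1/5*1/5, 1/5 + 1/5*2/5) = [6/25, 7/25)
  'e': [1/5 + 1/5*2/5, 1/5 + 1/5*9/10) = [7/25, 19/50)
  'b': [1/5 + 1/5*9/10, 1/5 + 1/5*1/1) = [19/50, 2/5)
  emit 'c', narrow to [1/5, 6/25)
Step 3: interval [1/5, 6/25), width = 6/25 - 1/5 = 1/25
  'c': [1/5 + 1/25*0/1, 1/5 + 1/25*1/5) = [1/5, 26/125)
  'd': [1/5 + 1/25*1/5, 1/5 + 1/25*2/5) = [26/125, 27/125) <- contains code 261/1250
  'e': [1/5 + 1/25*2/5, 1/5 + 1/25*9/10) = [27/125, 59/250)
  'b': [1/5 + 1/25*9/10, 1/5 + 1/25*1/1) = [59/250, 6/25)
  emit 'd', narrow to [26/125, 27/125)
Step 4: interval [26/125, 27/125), width = 27/125 - 26/125 = 1/125
  'c': [26/125 + 1/125*0/1, 26/125 + 1/125*1/5) = [26/125, 131/625) <- contains code 261/1250
  'd': [26/125 + 1/125*1/5, 26/125 + 1/125*2/5) = [131/625, 132/625)
  'e': [26/125 + 1/125*2/5, 26/125 + 1/125*9/10) = [132/625, 269/1250)
  'b': [26/125 + 1/125*9/10, 26/125 + 1/125*1/1) = [269/1250, 27/125)
  emit 'c', narrow to [26/125, 131/625)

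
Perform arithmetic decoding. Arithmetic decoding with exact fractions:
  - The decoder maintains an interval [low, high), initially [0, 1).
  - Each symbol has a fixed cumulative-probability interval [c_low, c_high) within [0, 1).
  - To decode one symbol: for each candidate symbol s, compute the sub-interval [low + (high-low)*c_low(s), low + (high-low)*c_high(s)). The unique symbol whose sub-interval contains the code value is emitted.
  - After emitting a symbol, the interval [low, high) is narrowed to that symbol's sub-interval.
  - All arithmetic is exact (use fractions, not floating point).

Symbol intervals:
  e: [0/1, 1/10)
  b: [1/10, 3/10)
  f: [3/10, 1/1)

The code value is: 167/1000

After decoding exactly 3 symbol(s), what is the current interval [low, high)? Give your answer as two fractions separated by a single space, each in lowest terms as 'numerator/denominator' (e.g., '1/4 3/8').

Step 1: interval [0/1, 1/1), width = 1/1 - 0/1 = 1/1
  'e': [0/1 + 1/1*0/1, 0/1 + 1/1*1/10) = [0/1, 1/10)
  'b': [0/1 + 1/1*1/10, 0/1 + 1/1*3/10) = [1/10, 3/10) <- contains code 167/1000
  'f': [0/1 + 1/1*3/10, 0/1 + 1/1*1/1) = [3/10, 1/1)
  emit 'b', narrow to [1/10, 3/10)
Step 2: interval [1/10, 3/10), width = 3/10 - 1/10 = 1/5
  'e': [1/10 + 1/5*0/1, 1/10 + 1/5*1/10) = [1/10, 3/25)
  'b': [1/10 + 1/5*1/10, 1/10 + 1/5*3/10) = [3/25, 4/25)
  'f': [1/10 + 1/5*3/10, 1/10 + 1/5*1/1) = [4/25, 3/10) <- contains code 167/1000
  emit 'f', narrow to [4/25, 3/10)
Step 3: interval [4/25, 3/10), width = 3/10 - 4/25 = 7/50
  'e': [4/25 + 7/50*0/1, 4/25 + 7/50*1/10) = [4/25, 87/500) <- contains code 167/1000
  'b': [4/25 + 7/50*1/10, 4/25 + 7/50*3/10) = [87/500, 101/500)
  'f': [4/25 + 7/50*3/10, 4/25 + 7/50*1/1) = [101/500, 3/10)
  emit 'e', narrow to [4/25, 87/500)

Answer: 4/25 87/500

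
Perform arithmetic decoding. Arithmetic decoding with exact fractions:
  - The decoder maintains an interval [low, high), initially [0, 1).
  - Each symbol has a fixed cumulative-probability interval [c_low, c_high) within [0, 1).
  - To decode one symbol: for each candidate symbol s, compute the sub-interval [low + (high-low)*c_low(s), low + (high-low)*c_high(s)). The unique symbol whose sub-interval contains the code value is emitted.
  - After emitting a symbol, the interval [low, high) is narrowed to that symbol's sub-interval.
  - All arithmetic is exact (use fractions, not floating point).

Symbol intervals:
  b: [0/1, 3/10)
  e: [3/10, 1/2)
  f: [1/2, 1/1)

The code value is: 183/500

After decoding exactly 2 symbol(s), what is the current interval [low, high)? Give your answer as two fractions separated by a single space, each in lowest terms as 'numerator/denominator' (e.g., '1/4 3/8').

Step 1: interval [0/1, 1/1), width = 1/1 - 0/1 = 1/1
  'b': [0/1 + 1/1*0/1, 0/1 + 1/1*3/10) = [0/1, 3/10)
  'e': [0/1 + 1/1*3/10, 0/1 + 1/1*1/2) = [3/10, 1/2) <- contains code 183/500
  'f': [0/1 + 1/1*1/2, 0/1 + 1/1*1/1) = [1/2, 1/1)
  emit 'e', narrow to [3/10, 1/2)
Step 2: interval [3/10, 1/2), width = 1/2 - 3/10 = 1/5
  'b': [3/10 + 1/5*0/1, 3/10 + 1/5*3/10) = [3/10, 9/25)
  'e': [3/10 + 1/5*3/10, 3/10 + 1/5*1/2) = [9/25, 2/5) <- contains code 183/500
  'f': [3/10 + 1/5*1/2, 3/10 + 1/5*1/1) = [2/5, 1/2)
  emit 'e', narrow to [9/25, 2/5)

Answer: 9/25 2/5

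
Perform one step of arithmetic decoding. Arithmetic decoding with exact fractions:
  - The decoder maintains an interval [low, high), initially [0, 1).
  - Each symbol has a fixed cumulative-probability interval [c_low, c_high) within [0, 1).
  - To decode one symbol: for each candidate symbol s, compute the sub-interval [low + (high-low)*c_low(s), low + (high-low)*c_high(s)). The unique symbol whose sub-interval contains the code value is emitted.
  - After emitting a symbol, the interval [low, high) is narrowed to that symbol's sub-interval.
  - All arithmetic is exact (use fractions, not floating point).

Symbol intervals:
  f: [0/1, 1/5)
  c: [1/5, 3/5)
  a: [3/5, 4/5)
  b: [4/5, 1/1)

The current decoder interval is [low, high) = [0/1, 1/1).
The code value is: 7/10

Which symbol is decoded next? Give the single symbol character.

Answer: a

Derivation:
Interval width = high − low = 1/1 − 0/1 = 1/1
Scaled code = (code − low) / width = (7/10 − 0/1) / 1/1 = 7/10
  f: [0/1, 1/5) 
  c: [1/5, 3/5) 
  a: [3/5, 4/5) ← scaled code falls here ✓
  b: [4/5, 1/1) 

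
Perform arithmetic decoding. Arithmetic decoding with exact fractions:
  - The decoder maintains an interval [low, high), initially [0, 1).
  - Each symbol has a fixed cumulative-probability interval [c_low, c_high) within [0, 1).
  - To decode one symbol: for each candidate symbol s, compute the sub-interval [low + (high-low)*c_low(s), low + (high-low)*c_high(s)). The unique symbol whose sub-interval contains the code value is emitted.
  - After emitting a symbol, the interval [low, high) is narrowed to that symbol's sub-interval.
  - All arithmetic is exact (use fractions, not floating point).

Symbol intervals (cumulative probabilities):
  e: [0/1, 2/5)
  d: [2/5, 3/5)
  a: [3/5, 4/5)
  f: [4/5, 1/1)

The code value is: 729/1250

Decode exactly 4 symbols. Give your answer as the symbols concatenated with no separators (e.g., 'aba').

Answer: dfdf

Derivation:
Step 1: interval [0/1, 1/1), width = 1/1 - 0/1 = 1/1
  'e': [0/1 + 1/1*0/1, 0/1 + 1/1*2/5) = [0/1, 2/5)
  'd': [0/1 + 1/1*2/5, 0/1 + 1/1*3/5) = [2/5, 3/5) <- contains code 729/1250
  'a': [0/1 + 1/1*3/5, 0/1 + 1/1*4/5) = [3/5, 4/5)
  'f': [0/1 + 1/1*4/5, 0/1 + 1/1*1/1) = [4/5, 1/1)
  emit 'd', narrow to [2/5, 3/5)
Step 2: interval [2/5, 3/5), width = 3/5 - 2/5 = 1/5
  'e': [2/5 + 1/5*0/1, 2/5 + 1/5*2/5) = [2/5, 12/25)
  'd': [2/5 + 1/5*2/5, 2/5 + 1/5*3/5) = [12/25, 13/25)
  'a': [2/5 + 1/5*3/5, 2/5 + 1/5*4/5) = [13/25, 14/25)
  'f': [2/5 + 1/5*4/5, 2/5 + 1/5*1/1) = [14/25, 3/5) <- contains code 729/1250
  emit 'f', narrow to [14/25, 3/5)
Step 3: interval [14/25, 3/5), width = 3/5 - 14/25 = 1/25
  'e': [14/25 + 1/25*0/1, 14/25 + 1/25*2/5) = [14/25, 72/125)
  'd': [14/25 + 1/25*2/5, 14/25 + 1/25*3/5) = [72/125, 73/125) <- contains code 729/1250
  'a': [14/25 + 1/25*3/5, 14/25 + 1/25*4/5) = [73/125, 74/125)
  'f': [14/25 + 1/25*4/5, 14/25 + 1/25*1/1) = [74/125, 3/5)
  emit 'd', narrow to [72/125, 73/125)
Step 4: interval [72/125, 73/125), width = 73/125 - 72/125 = 1/125
  'e': [72/125 + 1/125*0/1, 72/125 + 1/125*2/5) = [72/125, 362/625)
  'd': [72/125 + 1/125*2/5, 72/125 + 1/125*3/5) = [362/625, 363/625)
  'a': [72/125 + 1/125*3/5, 72/125 + 1/125*4/5) = [363/625, 364/625)
  'f': [72/125 + 1/125*4/5, 72/125 + 1/125*1/1) = [364/625, 73/125) <- contains code 729/1250
  emit 'f', narrow to [364/625, 73/125)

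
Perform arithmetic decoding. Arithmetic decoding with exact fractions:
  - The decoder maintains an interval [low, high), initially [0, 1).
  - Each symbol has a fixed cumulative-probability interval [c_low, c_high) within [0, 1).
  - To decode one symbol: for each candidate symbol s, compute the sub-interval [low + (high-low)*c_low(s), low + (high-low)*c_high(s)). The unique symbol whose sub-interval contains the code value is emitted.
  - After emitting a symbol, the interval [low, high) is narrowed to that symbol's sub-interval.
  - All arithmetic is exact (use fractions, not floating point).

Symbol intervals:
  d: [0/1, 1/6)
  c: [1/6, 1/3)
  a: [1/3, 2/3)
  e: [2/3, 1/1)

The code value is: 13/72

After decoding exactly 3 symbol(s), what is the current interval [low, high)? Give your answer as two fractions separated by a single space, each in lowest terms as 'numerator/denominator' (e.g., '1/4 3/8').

Step 1: interval [0/1, 1/1), width = 1/1 - 0/1 = 1/1
  'd': [0/1 + 1/1*0/1, 0/1 + 1/1*1/6) = [0/1, 1/6)
  'c': [0/1 + 1/1*1/6, 0/1 + 1/1*1/3) = [1/6, 1/3) <- contains code 13/72
  'a': [0/1 + 1/1*1/3, 0/1 + 1/1*2/3) = [1/3, 2/3)
  'e': [0/1 + 1/1*2/3, 0/1 + 1/1*1/1) = [2/3, 1/1)
  emit 'c', narrow to [1/6, 1/3)
Step 2: interval [1/6, 1/3), width = 1/3 - 1/6 = 1/6
  'd': [1/6 + 1/6*0/1, 1/6 + 1/6*1/6) = [1/6, 7/36) <- contains code 13/72
  'c': [1/6 + 1/6*1/6, 1/6 + 1/6*1/3) = [7/36, 2/9)
  'a': [1/6 + 1/6*1/3, 1/6 + 1/6*2/3) = [2/9, 5/18)
  'e': [1/6 + 1/6*2/3, 1/6 + 1/6*1/1) = [5/18, 1/3)
  emit 'd', narrow to [1/6, 7/36)
Step 3: interval [1/6, 7/36), width = 7/36 - 1/6 = 1/36
  'd': [1/6 + 1/36*0/1, 1/6 + 1/36*1/6) = [1/6, 37/216)
  'c': [1/6 + 1/36*1/6, 1/6 + 1/36*1/3) = [37/216, 19/108)
  'a': [1/6 + 1/36*1/3, 1/6 + 1/36*2/3) = [19/108, 5/27) <- contains code 13/72
  'e': [1/6 + 1/36*2/3, 1/6 + 1/36*1/1) = [5/27, 7/36)
  emit 'a', narrow to [19/108, 5/27)

Answer: 19/108 5/27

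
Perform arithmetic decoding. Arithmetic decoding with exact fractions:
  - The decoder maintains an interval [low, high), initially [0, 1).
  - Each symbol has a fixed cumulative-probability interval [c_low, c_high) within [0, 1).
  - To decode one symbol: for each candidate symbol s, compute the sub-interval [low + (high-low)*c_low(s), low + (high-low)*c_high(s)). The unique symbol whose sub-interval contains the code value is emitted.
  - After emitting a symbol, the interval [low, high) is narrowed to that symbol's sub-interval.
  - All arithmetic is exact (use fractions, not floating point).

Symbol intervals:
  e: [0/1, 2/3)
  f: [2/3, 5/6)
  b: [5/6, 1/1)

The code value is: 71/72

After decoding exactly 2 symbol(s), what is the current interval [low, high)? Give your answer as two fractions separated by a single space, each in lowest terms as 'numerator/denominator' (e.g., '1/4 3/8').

Answer: 35/36 1/1

Derivation:
Step 1: interval [0/1, 1/1), width = 1/1 - 0/1 = 1/1
  'e': [0/1 + 1/1*0/1, 0/1 + 1/1*2/3) = [0/1, 2/3)
  'f': [0/1 + 1/1*2/3, 0/1 + 1/1*5/6) = [2/3, 5/6)
  'b': [0/1 + 1/1*5/6, 0/1 + 1/1*1/1) = [5/6, 1/1) <- contains code 71/72
  emit 'b', narrow to [5/6, 1/1)
Step 2: interval [5/6, 1/1), width = 1/1 - 5/6 = 1/6
  'e': [5/6 + 1/6*0/1, 5/6 + 1/6*2/3) = [5/6, 17/18)
  'f': [5/6 + 1/6*2/3, 5/6 + 1/6*5/6) = [17/18, 35/36)
  'b': [5/6 + 1/6*5/6, 5/6 + 1/6*1/1) = [35/36, 1/1) <- contains code 71/72
  emit 'b', narrow to [35/36, 1/1)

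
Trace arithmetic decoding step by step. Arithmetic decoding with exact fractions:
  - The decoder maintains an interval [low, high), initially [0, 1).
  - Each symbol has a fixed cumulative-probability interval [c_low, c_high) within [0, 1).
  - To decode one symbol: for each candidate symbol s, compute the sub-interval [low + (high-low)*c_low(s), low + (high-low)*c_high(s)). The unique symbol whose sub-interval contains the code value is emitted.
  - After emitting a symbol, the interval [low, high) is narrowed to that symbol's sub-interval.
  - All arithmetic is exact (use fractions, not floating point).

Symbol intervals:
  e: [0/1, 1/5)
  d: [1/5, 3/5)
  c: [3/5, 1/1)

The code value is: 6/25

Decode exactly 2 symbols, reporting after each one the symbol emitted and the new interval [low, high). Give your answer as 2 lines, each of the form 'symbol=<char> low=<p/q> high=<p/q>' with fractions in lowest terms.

Answer: symbol=d low=1/5 high=3/5
symbol=e low=1/5 high=7/25

Derivation:
Step 1: interval [0/1, 1/1), width = 1/1 - 0/1 = 1/1
  'e': [0/1 + 1/1*0/1, 0/1 + 1/1*1/5) = [0/1, 1/5)
  'd': [0/1 + 1/1*1/5, 0/1 + 1/1*3/5) = [1/5, 3/5) <- contains code 6/25
  'c': [0/1 + 1/1*3/5, 0/1 + 1/1*1/1) = [3/5, 1/1)
  emit 'd', narrow to [1/5, 3/5)
Step 2: interval [1/5, 3/5), width = 3/5 - 1/5 = 2/5
  'e': [1/5 + 2/5*0/1, 1/5 + 2/5*1/5) = [1/5, 7/25) <- contains code 6/25
  'd': [1/5 + 2/5*1/5, 1/5 + 2/5*3/5) = [7/25, 11/25)
  'c': [1/5 + 2/5*3/5, 1/5 + 2/5*1/1) = [11/25, 3/5)
  emit 'e', narrow to [1/5, 7/25)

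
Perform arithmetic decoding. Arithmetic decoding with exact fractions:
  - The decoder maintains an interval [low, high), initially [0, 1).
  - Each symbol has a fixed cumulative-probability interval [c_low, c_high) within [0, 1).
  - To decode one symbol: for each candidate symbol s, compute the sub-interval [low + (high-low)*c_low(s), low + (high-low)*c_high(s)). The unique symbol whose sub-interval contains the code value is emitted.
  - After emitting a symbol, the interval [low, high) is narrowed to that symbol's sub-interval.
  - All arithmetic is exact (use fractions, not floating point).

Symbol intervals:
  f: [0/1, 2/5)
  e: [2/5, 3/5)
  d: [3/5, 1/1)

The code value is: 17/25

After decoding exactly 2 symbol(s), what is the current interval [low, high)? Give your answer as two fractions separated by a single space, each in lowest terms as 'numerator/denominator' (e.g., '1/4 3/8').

Answer: 3/5 19/25

Derivation:
Step 1: interval [0/1, 1/1), width = 1/1 - 0/1 = 1/1
  'f': [0/1 + 1/1*0/1, 0/1 + 1/1*2/5) = [0/1, 2/5)
  'e': [0/1 + 1/1*2/5, 0/1 + 1/1*3/5) = [2/5, 3/5)
  'd': [0/1 + 1/1*3/5, 0/1 + 1/1*1/1) = [3/5, 1/1) <- contains code 17/25
  emit 'd', narrow to [3/5, 1/1)
Step 2: interval [3/5, 1/1), width = 1/1 - 3/5 = 2/5
  'f': [3/5 + 2/5*0/1, 3/5 + 2/5*2/5) = [3/5, 19/25) <- contains code 17/25
  'e': [3/5 + 2/5*2/5, 3/5 + 2/5*3/5) = [19/25, 21/25)
  'd': [3/5 + 2/5*3/5, 3/5 + 2/5*1/1) = [21/25, 1/1)
  emit 'f', narrow to [3/5, 19/25)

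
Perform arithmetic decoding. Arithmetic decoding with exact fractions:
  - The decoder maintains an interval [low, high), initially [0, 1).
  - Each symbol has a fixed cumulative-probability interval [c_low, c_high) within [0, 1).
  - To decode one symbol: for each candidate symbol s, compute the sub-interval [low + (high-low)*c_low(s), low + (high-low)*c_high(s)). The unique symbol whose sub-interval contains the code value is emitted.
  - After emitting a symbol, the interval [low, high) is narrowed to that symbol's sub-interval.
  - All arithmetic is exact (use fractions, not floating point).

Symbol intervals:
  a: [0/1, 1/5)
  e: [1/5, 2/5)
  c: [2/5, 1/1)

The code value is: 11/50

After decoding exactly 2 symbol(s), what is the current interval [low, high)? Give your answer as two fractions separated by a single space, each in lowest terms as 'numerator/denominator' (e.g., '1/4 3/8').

Answer: 1/5 6/25

Derivation:
Step 1: interval [0/1, 1/1), width = 1/1 - 0/1 = 1/1
  'a': [0/1 + 1/1*0/1, 0/1 + 1/1*1/5) = [0/1, 1/5)
  'e': [0/1 + 1/1*1/5, 0/1 + 1/1*2/5) = [1/5, 2/5) <- contains code 11/50
  'c': [0/1 + 1/1*2/5, 0/1 + 1/1*1/1) = [2/5, 1/1)
  emit 'e', narrow to [1/5, 2/5)
Step 2: interval [1/5, 2/5), width = 2/5 - 1/5 = 1/5
  'a': [1/5 + 1/5*0/1, 1/5 + 1/5*1/5) = [1/5, 6/25) <- contains code 11/50
  'e': [1/5 + 1/5*1/5, 1/5 + 1/5*2/5) = [6/25, 7/25)
  'c': [1/5 + 1/5*2/5, 1/5 + 1/5*1/1) = [7/25, 2/5)
  emit 'a', narrow to [1/5, 6/25)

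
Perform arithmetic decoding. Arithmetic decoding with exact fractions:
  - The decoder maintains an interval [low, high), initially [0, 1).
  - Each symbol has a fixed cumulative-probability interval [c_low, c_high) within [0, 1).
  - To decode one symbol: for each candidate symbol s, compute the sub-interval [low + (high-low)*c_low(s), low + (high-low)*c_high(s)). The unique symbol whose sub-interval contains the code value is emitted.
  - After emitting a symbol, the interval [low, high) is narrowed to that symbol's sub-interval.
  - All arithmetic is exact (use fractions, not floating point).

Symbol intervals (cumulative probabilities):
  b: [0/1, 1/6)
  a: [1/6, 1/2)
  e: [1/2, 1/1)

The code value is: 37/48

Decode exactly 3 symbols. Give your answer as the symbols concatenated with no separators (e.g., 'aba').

Step 1: interval [0/1, 1/1), width = 1/1 - 0/1 = 1/1
  'b': [0/1 + 1/1*0/1, 0/1 + 1/1*1/6) = [0/1, 1/6)
  'a': [0/1 + 1/1*1/6, 0/1 + 1/1*1/2) = [1/6, 1/2)
  'e': [0/1 + 1/1*1/2, 0/1 + 1/1*1/1) = [1/2, 1/1) <- contains code 37/48
  emit 'e', narrow to [1/2, 1/1)
Step 2: interval [1/2, 1/1), width = 1/1 - 1/2 = 1/2
  'b': [1/2 + 1/2*0/1, 1/2 + 1/2*1/6) = [1/2, 7/12)
  'a': [1/2 + 1/2*1/6, 1/2 + 1/2*1/2) = [7/12, 3/4)
  'e': [1/2 + 1/2*1/2, 1/2 + 1/2*1/1) = [3/4, 1/1) <- contains code 37/48
  emit 'e', narrow to [3/4, 1/1)
Step 3: interval [3/4, 1/1), width = 1/1 - 3/4 = 1/4
  'b': [3/4 + 1/4*0/1, 3/4 + 1/4*1/6) = [3/4, 19/24) <- contains code 37/48
  'a': [3/4 + 1/4*1/6, 3/4 + 1/4*1/2) = [19/24, 7/8)
  'e': [3/4 + 1/4*1/2, 3/4 + 1/4*1/1) = [7/8, 1/1)
  emit 'b', narrow to [3/4, 19/24)

Answer: eeb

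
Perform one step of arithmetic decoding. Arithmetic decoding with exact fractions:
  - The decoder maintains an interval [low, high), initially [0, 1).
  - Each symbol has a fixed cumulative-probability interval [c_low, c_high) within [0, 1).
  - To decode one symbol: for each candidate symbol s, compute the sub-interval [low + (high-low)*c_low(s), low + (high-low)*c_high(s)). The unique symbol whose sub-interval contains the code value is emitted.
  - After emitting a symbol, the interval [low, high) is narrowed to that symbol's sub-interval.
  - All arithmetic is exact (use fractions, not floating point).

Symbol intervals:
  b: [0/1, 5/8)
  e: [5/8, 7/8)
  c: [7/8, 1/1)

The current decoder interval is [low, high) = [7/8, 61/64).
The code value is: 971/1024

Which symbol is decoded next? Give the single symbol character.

Answer: c

Derivation:
Interval width = high − low = 61/64 − 7/8 = 5/64
Scaled code = (code − low) / width = (971/1024 − 7/8) / 5/64 = 15/16
  b: [0/1, 5/8) 
  e: [5/8, 7/8) 
  c: [7/8, 1/1) ← scaled code falls here ✓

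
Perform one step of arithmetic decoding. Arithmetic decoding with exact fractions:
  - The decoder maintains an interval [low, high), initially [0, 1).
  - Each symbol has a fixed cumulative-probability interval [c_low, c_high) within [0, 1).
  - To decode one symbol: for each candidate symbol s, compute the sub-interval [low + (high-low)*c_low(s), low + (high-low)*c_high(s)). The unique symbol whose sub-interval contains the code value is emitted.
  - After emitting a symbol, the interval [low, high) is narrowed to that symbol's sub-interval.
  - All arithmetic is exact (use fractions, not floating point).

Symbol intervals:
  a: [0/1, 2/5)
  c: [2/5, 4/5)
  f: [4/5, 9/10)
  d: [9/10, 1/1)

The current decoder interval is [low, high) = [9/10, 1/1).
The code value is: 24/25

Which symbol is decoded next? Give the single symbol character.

Interval width = high − low = 1/1 − 9/10 = 1/10
Scaled code = (code − low) / width = (24/25 − 9/10) / 1/10 = 3/5
  a: [0/1, 2/5) 
  c: [2/5, 4/5) ← scaled code falls here ✓
  f: [4/5, 9/10) 
  d: [9/10, 1/1) 

Answer: c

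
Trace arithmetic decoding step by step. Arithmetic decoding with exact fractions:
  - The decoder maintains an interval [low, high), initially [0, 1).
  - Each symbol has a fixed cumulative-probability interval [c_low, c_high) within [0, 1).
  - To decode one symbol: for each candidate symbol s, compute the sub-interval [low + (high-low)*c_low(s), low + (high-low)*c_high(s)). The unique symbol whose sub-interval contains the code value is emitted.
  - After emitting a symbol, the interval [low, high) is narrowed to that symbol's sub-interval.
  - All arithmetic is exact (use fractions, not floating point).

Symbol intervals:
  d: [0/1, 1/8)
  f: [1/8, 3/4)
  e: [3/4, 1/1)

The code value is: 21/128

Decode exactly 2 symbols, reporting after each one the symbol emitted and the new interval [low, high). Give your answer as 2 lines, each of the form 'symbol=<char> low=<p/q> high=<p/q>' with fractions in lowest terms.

Step 1: interval [0/1, 1/1), width = 1/1 - 0/1 = 1/1
  'd': [0/1 + 1/1*0/1, 0/1 + 1/1*1/8) = [0/1, 1/8)
  'f': [0/1 + 1/1*1/8, 0/1 + 1/1*3/4) = [1/8, 3/4) <- contains code 21/128
  'e': [0/1 + 1/1*3/4, 0/1 + 1/1*1/1) = [3/4, 1/1)
  emit 'f', narrow to [1/8, 3/4)
Step 2: interval [1/8, 3/4), width = 3/4 - 1/8 = 5/8
  'd': [1/8 + 5/8*0/1, 1/8 + 5/8*1/8) = [1/8, 13/64) <- contains code 21/128
  'f': [1/8 + 5/8*1/8, 1/8 + 5/8*3/4) = [13/64, 19/32)
  'e': [1/8 + 5/8*3/4, 1/8 + 5/8*1/1) = [19/32, 3/4)
  emit 'd', narrow to [1/8, 13/64)

Answer: symbol=f low=1/8 high=3/4
symbol=d low=1/8 high=13/64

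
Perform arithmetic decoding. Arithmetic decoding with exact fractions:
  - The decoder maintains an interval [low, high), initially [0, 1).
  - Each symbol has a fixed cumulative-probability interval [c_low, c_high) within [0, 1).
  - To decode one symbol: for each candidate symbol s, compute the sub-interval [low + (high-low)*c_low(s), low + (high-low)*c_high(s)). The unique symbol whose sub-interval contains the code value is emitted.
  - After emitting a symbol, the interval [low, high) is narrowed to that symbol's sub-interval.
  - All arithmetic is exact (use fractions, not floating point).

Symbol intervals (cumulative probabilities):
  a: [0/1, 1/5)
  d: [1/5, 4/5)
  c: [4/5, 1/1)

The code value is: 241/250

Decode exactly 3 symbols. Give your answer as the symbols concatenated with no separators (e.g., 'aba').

Answer: cca

Derivation:
Step 1: interval [0/1, 1/1), width = 1/1 - 0/1 = 1/1
  'a': [0/1 + 1/1*0/1, 0/1 + 1/1*1/5) = [0/1, 1/5)
  'd': [0/1 + 1/1*1/5, 0/1 + 1/1*4/5) = [1/5, 4/5)
  'c': [0/1 + 1/1*4/5, 0/1 + 1/1*1/1) = [4/5, 1/1) <- contains code 241/250
  emit 'c', narrow to [4/5, 1/1)
Step 2: interval [4/5, 1/1), width = 1/1 - 4/5 = 1/5
  'a': [4/5 + 1/5*0/1, 4/5 + 1/5*1/5) = [4/5, 21/25)
  'd': [4/5 + 1/5*1/5, 4/5 + 1/5*4/5) = [21/25, 24/25)
  'c': [4/5 + 1/5*4/5, 4/5 + 1/5*1/1) = [24/25, 1/1) <- contains code 241/250
  emit 'c', narrow to [24/25, 1/1)
Step 3: interval [24/25, 1/1), width = 1/1 - 24/25 = 1/25
  'a': [24/25 + 1/25*0/1, 24/25 + 1/25*1/5) = [24/25, 121/125) <- contains code 241/250
  'd': [24/25 + 1/25*1/5, 24/25 + 1/25*4/5) = [121/125, 124/125)
  'c': [24/25 + 1/25*4/5, 24/25 + 1/25*1/1) = [124/125, 1/1)
  emit 'a', narrow to [24/25, 121/125)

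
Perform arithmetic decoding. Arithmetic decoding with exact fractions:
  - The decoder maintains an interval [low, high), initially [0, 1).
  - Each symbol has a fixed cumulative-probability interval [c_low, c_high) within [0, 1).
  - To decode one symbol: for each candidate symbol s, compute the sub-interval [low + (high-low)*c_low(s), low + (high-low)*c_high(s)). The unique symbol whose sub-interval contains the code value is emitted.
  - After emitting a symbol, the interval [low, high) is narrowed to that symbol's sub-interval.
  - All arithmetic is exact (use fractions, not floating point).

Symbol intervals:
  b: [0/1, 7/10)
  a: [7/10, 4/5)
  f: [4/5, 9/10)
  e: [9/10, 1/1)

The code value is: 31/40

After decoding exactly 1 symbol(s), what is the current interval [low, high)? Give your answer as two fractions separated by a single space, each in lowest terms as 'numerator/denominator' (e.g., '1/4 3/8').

Answer: 7/10 4/5

Derivation:
Step 1: interval [0/1, 1/1), width = 1/1 - 0/1 = 1/1
  'b': [0/1 + 1/1*0/1, 0/1 + 1/1*7/10) = [0/1, 7/10)
  'a': [0/1 + 1/1*7/10, 0/1 + 1/1*4/5) = [7/10, 4/5) <- contains code 31/40
  'f': [0/1 + 1/1*4/5, 0/1 + 1/1*9/10) = [4/5, 9/10)
  'e': [0/1 + 1/1*9/10, 0/1 + 1/1*1/1) = [9/10, 1/1)
  emit 'a', narrow to [7/10, 4/5)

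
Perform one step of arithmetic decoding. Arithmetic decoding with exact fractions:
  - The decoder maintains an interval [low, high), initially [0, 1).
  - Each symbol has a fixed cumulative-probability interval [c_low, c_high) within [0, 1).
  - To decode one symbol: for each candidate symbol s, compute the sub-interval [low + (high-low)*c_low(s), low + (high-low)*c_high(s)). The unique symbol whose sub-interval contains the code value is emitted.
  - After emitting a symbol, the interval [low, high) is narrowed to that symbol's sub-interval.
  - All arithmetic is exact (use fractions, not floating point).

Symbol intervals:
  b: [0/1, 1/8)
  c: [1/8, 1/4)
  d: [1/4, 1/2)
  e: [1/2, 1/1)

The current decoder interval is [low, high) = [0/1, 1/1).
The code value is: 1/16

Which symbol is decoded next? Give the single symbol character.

Interval width = high − low = 1/1 − 0/1 = 1/1
Scaled code = (code − low) / width = (1/16 − 0/1) / 1/1 = 1/16
  b: [0/1, 1/8) ← scaled code falls here ✓
  c: [1/8, 1/4) 
  d: [1/4, 1/2) 
  e: [1/2, 1/1) 

Answer: b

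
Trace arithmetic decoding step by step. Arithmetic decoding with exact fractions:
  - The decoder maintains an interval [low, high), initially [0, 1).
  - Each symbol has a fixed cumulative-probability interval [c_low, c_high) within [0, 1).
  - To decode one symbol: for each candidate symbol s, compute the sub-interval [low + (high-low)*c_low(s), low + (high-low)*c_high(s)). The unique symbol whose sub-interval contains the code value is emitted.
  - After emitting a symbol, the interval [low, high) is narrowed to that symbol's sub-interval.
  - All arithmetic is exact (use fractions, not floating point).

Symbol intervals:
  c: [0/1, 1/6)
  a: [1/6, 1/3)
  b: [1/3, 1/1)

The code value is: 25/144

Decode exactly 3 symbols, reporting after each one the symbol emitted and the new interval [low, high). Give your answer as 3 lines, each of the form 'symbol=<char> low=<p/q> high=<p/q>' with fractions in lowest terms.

Step 1: interval [0/1, 1/1), width = 1/1 - 0/1 = 1/1
  'c': [0/1 + 1/1*0/1, 0/1 + 1/1*1/6) = [0/1, 1/6)
  'a': [0/1 + 1/1*1/6, 0/1 + 1/1*1/3) = [1/6, 1/3) <- contains code 25/144
  'b': [0/1 + 1/1*1/3, 0/1 + 1/1*1/1) = [1/3, 1/1)
  emit 'a', narrow to [1/6, 1/3)
Step 2: interval [1/6, 1/3), width = 1/3 - 1/6 = 1/6
  'c': [1/6 + 1/6*0/1, 1/6 + 1/6*1/6) = [1/6, 7/36) <- contains code 25/144
  'a': [1/6 + 1/6*1/6, 1/6 + 1/6*1/3) = [7/36, 2/9)
  'b': [1/6 + 1/6*1/3, 1/6 + 1/6*1/1) = [2/9, 1/3)
  emit 'c', narrow to [1/6, 7/36)
Step 3: interval [1/6, 7/36), width = 7/36 - 1/6 = 1/36
  'c': [1/6 + 1/36*0/1, 1/6 + 1/36*1/6) = [1/6, 37/216)
  'a': [1/6 + 1/36*1/6, 1/6 + 1/36*1/3) = [37/216, 19/108) <- contains code 25/144
  'b': [1/6 + 1/36*1/3, 1/6 + 1/36*1/1) = [19/108, 7/36)
  emit 'a', narrow to [37/216, 19/108)

Answer: symbol=a low=1/6 high=1/3
symbol=c low=1/6 high=7/36
symbol=a low=37/216 high=19/108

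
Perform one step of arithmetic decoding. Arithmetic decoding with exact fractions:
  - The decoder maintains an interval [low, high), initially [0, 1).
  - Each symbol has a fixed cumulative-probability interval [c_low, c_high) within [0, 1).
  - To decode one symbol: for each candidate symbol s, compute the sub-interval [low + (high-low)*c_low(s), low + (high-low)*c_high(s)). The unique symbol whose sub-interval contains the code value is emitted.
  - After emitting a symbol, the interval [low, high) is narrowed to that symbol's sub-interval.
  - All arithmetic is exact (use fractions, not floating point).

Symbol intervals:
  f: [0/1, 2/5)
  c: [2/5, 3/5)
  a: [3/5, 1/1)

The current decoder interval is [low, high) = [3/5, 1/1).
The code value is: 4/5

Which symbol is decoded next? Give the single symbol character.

Interval width = high − low = 1/1 − 3/5 = 2/5
Scaled code = (code − low) / width = (4/5 − 3/5) / 2/5 = 1/2
  f: [0/1, 2/5) 
  c: [2/5, 3/5) ← scaled code falls here ✓
  a: [3/5, 1/1) 

Answer: c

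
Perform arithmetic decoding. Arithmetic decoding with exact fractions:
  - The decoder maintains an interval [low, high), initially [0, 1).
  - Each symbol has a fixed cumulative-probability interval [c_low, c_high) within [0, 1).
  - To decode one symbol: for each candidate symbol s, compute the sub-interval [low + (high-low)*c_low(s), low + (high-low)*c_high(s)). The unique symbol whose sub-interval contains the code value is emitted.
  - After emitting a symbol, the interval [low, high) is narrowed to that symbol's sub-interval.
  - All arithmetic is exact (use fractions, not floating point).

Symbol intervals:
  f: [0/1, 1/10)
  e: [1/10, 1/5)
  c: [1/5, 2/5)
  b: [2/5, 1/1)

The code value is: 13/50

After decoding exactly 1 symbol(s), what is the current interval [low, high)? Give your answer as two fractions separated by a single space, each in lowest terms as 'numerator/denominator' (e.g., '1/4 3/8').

Answer: 1/5 2/5

Derivation:
Step 1: interval [0/1, 1/1), width = 1/1 - 0/1 = 1/1
  'f': [0/1 + 1/1*0/1, 0/1 + 1/1*1/10) = [0/1, 1/10)
  'e': [0/1 + 1/1*1/10, 0/1 + 1/1*1/5) = [1/10, 1/5)
  'c': [0/1 + 1/1*1/5, 0/1 + 1/1*2/5) = [1/5, 2/5) <- contains code 13/50
  'b': [0/1 + 1/1*2/5, 0/1 + 1/1*1/1) = [2/5, 1/1)
  emit 'c', narrow to [1/5, 2/5)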